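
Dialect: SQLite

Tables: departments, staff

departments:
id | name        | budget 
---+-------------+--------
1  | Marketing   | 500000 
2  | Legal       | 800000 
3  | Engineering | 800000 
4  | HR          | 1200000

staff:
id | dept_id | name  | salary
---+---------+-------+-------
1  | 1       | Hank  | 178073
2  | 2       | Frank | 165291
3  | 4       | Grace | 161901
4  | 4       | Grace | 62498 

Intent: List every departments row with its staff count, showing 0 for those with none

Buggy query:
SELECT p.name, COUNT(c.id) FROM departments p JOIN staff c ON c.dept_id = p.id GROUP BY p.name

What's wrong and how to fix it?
Bug: An inner join excludes parents with zero children

Fix: Switch to LEFT JOIN to retain unmatched parent rows

Corrected query:
SELECT p.name, COUNT(c.id) FROM departments p LEFT JOIN staff c ON c.dept_id = p.id GROUP BY p.name

Result:
name        | COUNT(c.id)
------------+------------
Engineering | 0          
HR          | 2          
Legal       | 1          
Marketing   | 1          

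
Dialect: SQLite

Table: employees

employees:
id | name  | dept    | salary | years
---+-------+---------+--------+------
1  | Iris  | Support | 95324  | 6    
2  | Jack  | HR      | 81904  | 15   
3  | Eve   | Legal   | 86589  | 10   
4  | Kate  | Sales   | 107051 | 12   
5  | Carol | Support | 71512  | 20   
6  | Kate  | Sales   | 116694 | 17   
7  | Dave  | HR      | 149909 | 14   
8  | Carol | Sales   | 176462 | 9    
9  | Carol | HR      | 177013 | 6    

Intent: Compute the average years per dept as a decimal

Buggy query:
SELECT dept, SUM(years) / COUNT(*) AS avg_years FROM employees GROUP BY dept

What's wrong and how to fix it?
Bug: Both operands are integers, so '/' performs integer division and truncates

Fix: Cast one side to REAL so the division keeps the fractional part

Corrected query:
SELECT dept, SUM(years) * 1.0 / COUNT(*) AS avg_years FROM employees GROUP BY dept

Result:
dept    | avg_years
--------+----------
HR      | 11.666667
Legal   | 10       
Sales   | 12.666667
Support | 13       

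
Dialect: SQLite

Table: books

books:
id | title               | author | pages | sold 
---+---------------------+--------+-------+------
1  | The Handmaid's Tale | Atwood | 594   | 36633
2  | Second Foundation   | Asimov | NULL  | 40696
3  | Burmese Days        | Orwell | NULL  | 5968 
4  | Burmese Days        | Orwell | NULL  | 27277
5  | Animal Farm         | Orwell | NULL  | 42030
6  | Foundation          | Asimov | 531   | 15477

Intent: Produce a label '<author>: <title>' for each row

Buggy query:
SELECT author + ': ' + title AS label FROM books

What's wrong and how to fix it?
Bug: '+' is numeric addition; on text columns SQLite converts them to 0 instead of concatenating

Fix: Replace + with || to concatenate text

Corrected query:
SELECT author || ': ' || title AS label FROM books

Result:
label                      
---------------------------
Atwood: The Handmaid's Tale
Asimov: Second Foundation  
Orwell: Burmese Days       
Orwell: Burmese Days       
Orwell: Animal Farm        
Asimov: Foundation         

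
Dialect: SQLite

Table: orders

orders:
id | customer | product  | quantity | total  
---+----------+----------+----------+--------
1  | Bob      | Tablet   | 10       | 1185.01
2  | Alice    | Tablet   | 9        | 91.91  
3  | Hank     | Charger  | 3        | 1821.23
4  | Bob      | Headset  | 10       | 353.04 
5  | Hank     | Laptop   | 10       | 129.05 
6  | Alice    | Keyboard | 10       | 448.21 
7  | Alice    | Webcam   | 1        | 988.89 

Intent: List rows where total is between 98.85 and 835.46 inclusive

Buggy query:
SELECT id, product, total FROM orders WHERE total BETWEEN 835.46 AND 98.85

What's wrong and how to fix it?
Bug: BETWEEN expects the lower bound first; with 835.46 AND 98.85 the range is empty

Fix: Swap the bounds so the smaller value comes first

Corrected query:
SELECT id, product, total FROM orders WHERE total BETWEEN 98.85 AND 835.46

Result:
id | product  | total 
---+----------+-------
4  | Headset  | 353.04
5  | Laptop   | 129.05
6  | Keyboard | 448.21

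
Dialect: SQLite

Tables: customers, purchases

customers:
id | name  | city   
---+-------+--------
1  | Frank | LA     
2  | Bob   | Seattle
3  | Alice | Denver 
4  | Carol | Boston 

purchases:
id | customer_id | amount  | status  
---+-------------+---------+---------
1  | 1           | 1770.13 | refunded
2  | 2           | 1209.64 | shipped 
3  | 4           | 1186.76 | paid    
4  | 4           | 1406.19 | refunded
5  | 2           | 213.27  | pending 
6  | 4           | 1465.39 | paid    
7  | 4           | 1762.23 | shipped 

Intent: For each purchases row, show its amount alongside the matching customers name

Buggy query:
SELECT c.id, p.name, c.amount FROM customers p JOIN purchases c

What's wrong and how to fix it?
Bug: Missing join condition: each purchases row is matched to all customers rows instead of just its own

Fix: Specify the join condition linking the foreign key to the parent id

Corrected query:
SELECT c.id, p.name, c.amount FROM customers p JOIN purchases c ON c.customer_id = p.id

Result:
id | name  | amount 
---+-------+--------
1  | Frank | 1770.13
2  | Bob   | 1209.64
3  | Carol | 1186.76
4  | Carol | 1406.19
5  | Bob   | 213.27 
6  | Carol | 1465.39
7  | Carol | 1762.23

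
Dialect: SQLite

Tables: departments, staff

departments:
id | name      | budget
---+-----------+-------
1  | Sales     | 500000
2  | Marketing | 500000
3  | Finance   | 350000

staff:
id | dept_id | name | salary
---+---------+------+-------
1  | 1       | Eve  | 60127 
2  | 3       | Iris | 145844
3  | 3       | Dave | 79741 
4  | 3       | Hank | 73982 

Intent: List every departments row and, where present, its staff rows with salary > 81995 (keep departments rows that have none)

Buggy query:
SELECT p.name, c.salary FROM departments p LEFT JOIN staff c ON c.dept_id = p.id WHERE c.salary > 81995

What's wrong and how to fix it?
Bug: A WHERE condition on the right-hand table after LEFT JOIN drops unmatched parents

Fix: Move the right-table condition into the ON clause so unmatched parents are kept

Corrected query:
SELECT p.name, c.salary FROM departments p LEFT JOIN staff c ON c.dept_id = p.id AND c.salary > 81995

Result:
name      | salary
----------+-------
Sales     | NULL  
Marketing | NULL  
Finance   | 145844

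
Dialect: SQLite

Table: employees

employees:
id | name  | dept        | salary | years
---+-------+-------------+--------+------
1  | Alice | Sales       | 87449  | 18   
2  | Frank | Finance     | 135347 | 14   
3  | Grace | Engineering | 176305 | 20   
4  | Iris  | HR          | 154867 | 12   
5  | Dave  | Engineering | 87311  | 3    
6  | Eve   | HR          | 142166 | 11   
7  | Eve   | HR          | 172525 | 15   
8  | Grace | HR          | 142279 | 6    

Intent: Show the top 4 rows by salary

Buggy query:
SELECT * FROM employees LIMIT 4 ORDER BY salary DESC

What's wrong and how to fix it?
Bug: ORDER BY cannot follow LIMIT; LIMIT is the final clause

Fix: Swap the clauses: ORDER BY first, then LIMIT

Corrected query:
SELECT * FROM employees ORDER BY salary DESC LIMIT 4

Result:
id | name  | dept        | salary | years
---+-------+-------------+--------+------
3  | Grace | Engineering | 176305 | 20   
7  | Eve   | HR          | 172525 | 15   
4  | Iris  | HR          | 154867 | 12   
8  | Grace | HR          | 142279 | 6    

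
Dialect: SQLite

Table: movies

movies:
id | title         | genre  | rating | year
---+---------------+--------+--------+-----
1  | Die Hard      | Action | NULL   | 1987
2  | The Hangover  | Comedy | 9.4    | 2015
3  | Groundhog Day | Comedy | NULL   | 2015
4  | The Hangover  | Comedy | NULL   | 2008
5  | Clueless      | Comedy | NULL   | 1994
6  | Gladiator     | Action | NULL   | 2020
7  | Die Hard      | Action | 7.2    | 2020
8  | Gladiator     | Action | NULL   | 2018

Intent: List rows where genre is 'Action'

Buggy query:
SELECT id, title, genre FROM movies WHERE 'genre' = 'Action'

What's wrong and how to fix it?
Bug: 'genre' in single quotes is a string literal, not the column; the comparison is literal-vs-literal and never true

Fix: Remove the quotes around the column name (or use double quotes for an identifier)

Corrected query:
SELECT id, title, genre FROM movies WHERE genre = 'Action'

Result:
id | title     | genre 
---+-----------+-------
1  | Die Hard  | Action
6  | Gladiator | Action
7  | Die Hard  | Action
8  | Gladiator | Action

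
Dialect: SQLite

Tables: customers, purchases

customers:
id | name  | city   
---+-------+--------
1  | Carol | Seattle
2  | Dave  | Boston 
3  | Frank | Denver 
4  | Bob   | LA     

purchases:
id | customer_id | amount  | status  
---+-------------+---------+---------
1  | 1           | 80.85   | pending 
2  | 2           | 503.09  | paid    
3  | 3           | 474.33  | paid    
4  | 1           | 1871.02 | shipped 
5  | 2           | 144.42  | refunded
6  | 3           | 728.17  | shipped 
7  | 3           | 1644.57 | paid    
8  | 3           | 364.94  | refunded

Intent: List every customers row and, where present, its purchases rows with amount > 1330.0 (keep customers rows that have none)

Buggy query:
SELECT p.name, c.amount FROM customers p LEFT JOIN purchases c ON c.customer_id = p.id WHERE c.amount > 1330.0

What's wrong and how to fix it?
Bug: A WHERE condition on the right-hand table after LEFT JOIN drops unmatched parents

Fix: Put 'c.amount > 1330.0' in the JOIN's ON clause instead of WHERE

Corrected query:
SELECT p.name, c.amount FROM customers p LEFT JOIN purchases c ON c.customer_id = p.id AND c.amount > 1330.0

Result:
name  | amount 
------+--------
Carol | 1871.02
Dave  | NULL   
Frank | 1644.57
Bob   | NULL   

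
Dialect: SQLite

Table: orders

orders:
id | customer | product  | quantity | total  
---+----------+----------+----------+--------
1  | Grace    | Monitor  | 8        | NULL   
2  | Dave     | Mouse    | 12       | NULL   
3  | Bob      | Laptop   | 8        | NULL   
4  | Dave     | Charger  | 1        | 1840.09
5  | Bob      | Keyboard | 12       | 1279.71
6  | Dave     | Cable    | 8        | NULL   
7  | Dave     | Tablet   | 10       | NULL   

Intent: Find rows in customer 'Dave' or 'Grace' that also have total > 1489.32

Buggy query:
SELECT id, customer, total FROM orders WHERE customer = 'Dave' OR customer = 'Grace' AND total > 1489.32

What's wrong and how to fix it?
Bug: Without parentheses, AND is evaluated before OR, so the total filter only applies to the 'Grace' branch

Fix: Group the OR with parentheses (or use IN), then AND the threshold

Corrected query:
SELECT id, customer, total FROM orders WHERE (customer = 'Dave' OR customer = 'Grace') AND total > 1489.32

Result:
id | customer | total  
---+----------+--------
4  | Dave     | 1840.09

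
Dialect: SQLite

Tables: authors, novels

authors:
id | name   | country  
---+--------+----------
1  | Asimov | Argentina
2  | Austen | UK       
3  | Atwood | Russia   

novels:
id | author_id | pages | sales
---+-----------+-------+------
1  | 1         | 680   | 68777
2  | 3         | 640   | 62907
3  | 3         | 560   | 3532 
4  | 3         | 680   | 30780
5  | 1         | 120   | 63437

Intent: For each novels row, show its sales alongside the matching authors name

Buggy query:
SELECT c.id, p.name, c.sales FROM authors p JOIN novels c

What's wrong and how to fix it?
Bug: JOIN with no ON clause produces a cartesian product; every novels row pairs with every authors row

Fix: Add ON c.author_id = p.id to the JOIN

Corrected query:
SELECT c.id, p.name, c.sales FROM authors p JOIN novels c ON c.author_id = p.id

Result:
id | name   | sales
---+--------+------
1  | Asimov | 68777
2  | Atwood | 62907
3  | Atwood | 3532 
4  | Atwood | 30780
5  | Asimov | 63437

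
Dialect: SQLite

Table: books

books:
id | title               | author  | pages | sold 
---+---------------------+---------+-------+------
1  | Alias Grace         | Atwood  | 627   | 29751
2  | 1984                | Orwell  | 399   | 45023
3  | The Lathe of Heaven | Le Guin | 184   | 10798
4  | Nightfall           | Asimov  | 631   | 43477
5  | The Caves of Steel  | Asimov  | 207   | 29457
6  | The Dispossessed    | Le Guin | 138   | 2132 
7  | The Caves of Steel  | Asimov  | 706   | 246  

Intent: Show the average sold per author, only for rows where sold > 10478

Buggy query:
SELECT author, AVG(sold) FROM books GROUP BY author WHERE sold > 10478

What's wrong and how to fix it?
Bug: Row-level WHERE must come before GROUP BY in the clause order

Fix: Place WHERE between FROM and GROUP BY

Corrected query:
SELECT author, AVG(sold) FROM books WHERE sold > 10478 GROUP BY author

Result:
author  | AVG(sold)
--------+----------
Asimov  | 36467    
Atwood  | 29751    
Le Guin | 10798    
Orwell  | 45023    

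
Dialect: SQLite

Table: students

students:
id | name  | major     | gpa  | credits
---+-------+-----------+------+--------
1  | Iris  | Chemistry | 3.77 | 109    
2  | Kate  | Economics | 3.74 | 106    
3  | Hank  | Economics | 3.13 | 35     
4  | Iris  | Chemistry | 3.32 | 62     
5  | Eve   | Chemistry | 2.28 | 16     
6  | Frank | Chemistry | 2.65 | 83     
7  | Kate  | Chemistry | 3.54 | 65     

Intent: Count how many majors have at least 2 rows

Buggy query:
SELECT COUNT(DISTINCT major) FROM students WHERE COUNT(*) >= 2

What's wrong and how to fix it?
Bug: WHERE filters individual rows, not groups, so a group-level COUNT is invalid there

Fix: Use a subquery that GROUPs and filters with HAVING, then count its rows

Corrected query:
SELECT COUNT(*) FROM (SELECT major FROM students GROUP BY major HAVING COUNT(*) >= 2)

Result:
COUNT(*)
--------
2       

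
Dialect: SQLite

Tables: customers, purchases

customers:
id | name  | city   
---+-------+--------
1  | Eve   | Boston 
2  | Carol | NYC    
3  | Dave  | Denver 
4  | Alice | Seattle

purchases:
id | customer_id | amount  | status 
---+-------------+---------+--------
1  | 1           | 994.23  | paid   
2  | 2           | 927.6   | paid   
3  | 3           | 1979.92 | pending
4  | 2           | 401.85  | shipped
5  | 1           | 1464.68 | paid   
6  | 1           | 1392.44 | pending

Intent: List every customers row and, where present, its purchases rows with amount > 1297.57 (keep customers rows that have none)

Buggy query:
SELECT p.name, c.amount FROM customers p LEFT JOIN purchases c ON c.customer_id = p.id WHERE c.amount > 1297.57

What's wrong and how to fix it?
Bug: Filtering c.amount in WHERE discards the NULL rows produced by LEFT JOIN, turning it into an inner join

Fix: Move the right-table condition into the ON clause so unmatched parents are kept

Corrected query:
SELECT p.name, c.amount FROM customers p LEFT JOIN purchases c ON c.customer_id = p.id AND c.amount > 1297.57

Result:
name  | amount 
------+--------
Eve   | 1392.44
Eve   | 1464.68
Carol | NULL   
Dave  | 1979.92
Alice | NULL   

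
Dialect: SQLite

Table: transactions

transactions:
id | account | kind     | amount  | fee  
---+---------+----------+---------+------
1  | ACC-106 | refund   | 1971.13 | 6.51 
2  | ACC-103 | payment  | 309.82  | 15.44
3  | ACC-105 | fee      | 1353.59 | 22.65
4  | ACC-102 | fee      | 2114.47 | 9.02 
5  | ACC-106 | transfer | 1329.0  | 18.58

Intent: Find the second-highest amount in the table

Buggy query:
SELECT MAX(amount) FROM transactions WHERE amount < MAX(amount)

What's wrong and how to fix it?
Bug: MAX(amount) on the right of the comparison is an aggregate-in-WHERE error

Fix: Put the inner MAX in a scalar subquery

Corrected query:
SELECT MAX(amount) FROM transactions WHERE amount < (SELECT MAX(amount) FROM transactions)

Result:
MAX(amount)
-----------
1971.13    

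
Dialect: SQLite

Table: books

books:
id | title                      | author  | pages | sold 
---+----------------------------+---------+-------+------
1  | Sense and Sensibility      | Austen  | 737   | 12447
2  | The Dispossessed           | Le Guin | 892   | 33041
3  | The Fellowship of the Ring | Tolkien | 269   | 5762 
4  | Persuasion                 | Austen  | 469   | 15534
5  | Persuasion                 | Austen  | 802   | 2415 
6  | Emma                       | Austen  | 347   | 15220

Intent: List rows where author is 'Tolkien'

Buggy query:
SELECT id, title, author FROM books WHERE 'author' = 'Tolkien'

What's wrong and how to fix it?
Bug: Single quotes denote string literals in SQL; the column name is being compared as a constant string

Fix: Remove the quotes around the column name (or use double quotes for an identifier)

Corrected query:
SELECT id, title, author FROM books WHERE author = 'Tolkien'

Result:
id | title                      | author 
---+----------------------------+--------
3  | The Fellowship of the Ring | Tolkien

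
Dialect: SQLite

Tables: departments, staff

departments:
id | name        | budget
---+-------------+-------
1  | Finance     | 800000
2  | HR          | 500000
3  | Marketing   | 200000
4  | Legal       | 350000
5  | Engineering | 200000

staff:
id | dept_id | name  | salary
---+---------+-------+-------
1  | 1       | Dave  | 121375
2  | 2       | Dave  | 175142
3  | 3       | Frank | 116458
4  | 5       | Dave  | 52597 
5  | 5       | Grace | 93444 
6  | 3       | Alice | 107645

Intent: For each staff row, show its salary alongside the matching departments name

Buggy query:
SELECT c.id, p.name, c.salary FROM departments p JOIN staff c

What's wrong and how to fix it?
Bug: JOIN with no ON clause produces a cartesian product; every staff row pairs with every departments row

Fix: Specify the join condition linking the foreign key to the parent id

Corrected query:
SELECT c.id, p.name, c.salary FROM departments p JOIN staff c ON c.dept_id = p.id

Result:
id | name        | salary
---+-------------+-------
1  | Finance     | 121375
2  | HR          | 175142
3  | Marketing   | 116458
4  | Engineering | 52597 
5  | Engineering | 93444 
6  | Marketing   | 107645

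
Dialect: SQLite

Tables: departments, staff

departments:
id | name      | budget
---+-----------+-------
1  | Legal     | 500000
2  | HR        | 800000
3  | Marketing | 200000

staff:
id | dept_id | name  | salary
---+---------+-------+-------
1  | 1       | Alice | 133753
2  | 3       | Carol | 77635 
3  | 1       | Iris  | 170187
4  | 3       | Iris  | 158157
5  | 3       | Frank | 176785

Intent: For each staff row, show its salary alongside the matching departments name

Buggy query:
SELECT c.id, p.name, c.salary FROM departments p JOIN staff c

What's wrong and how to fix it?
Bug: JOIN with no ON clause produces a cartesian product; every staff row pairs with every departments row

Fix: Add ON c.dept_id = p.id to the JOIN

Corrected query:
SELECT c.id, p.name, c.salary FROM departments p JOIN staff c ON c.dept_id = p.id

Result:
id | name      | salary
---+-----------+-------
1  | Legal     | 133753
2  | Marketing | 77635 
3  | Legal     | 170187
4  | Marketing | 158157
5  | Marketing | 176785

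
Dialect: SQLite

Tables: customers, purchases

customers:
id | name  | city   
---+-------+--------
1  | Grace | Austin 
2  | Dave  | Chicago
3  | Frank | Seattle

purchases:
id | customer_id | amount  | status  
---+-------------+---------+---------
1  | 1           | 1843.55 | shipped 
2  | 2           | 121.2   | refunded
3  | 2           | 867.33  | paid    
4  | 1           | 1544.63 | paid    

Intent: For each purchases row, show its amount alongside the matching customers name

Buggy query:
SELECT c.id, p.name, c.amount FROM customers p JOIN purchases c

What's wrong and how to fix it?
Bug: JOIN with no ON clause produces a cartesian product; every purchases row pairs with every customers row

Fix: Specify the join condition linking the foreign key to the parent id

Corrected query:
SELECT c.id, p.name, c.amount FROM customers p JOIN purchases c ON c.customer_id = p.id

Result:
id | name  | amount 
---+-------+--------
1  | Grace | 1843.55
2  | Dave  | 121.2  
3  | Dave  | 867.33 
4  | Grace | 1544.63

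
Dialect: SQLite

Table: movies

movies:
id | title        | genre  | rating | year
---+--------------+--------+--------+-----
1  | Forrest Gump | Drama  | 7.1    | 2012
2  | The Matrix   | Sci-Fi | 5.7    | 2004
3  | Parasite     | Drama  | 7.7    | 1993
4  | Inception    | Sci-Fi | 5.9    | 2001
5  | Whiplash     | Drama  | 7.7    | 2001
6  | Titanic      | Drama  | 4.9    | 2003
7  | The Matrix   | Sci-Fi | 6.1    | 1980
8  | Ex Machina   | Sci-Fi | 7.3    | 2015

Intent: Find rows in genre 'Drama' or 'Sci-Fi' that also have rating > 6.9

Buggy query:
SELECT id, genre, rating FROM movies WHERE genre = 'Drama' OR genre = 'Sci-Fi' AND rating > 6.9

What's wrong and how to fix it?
Bug: Without parentheses, AND is evaluated before OR, so the rating filter only applies to the 'Sci-Fi' branch

Fix: Add parentheses around the OR so the AND applies to both alternatives

Corrected query:
SELECT id, genre, rating FROM movies WHERE (genre = 'Drama' OR genre = 'Sci-Fi') AND rating > 6.9

Result:
id | genre  | rating
---+--------+-------
1  | Drama  | 7.1   
3  | Drama  | 7.7   
5  | Drama  | 7.7   
8  | Sci-Fi | 7.3   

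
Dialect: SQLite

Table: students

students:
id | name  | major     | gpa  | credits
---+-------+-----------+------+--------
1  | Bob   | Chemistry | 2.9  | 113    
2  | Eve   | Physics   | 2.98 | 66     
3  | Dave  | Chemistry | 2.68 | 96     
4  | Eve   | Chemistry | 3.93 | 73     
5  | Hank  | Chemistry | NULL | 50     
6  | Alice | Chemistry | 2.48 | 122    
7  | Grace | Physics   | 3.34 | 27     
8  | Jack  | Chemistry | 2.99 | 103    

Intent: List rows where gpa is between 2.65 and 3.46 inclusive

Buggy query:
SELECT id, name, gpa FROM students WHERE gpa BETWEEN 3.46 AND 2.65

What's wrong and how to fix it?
Bug: The bounds are reversed; BETWEEN a AND b requires a <= b to match anything

Fix: Write BETWEEN 2.65 AND 3.46

Corrected query:
SELECT id, name, gpa FROM students WHERE gpa BETWEEN 2.65 AND 3.46

Result:
id | name  | gpa 
---+-------+-----
1  | Bob   | 2.9 
2  | Eve   | 2.98
3  | Dave  | 2.68
7  | Grace | 3.34
8  | Jack  | 2.99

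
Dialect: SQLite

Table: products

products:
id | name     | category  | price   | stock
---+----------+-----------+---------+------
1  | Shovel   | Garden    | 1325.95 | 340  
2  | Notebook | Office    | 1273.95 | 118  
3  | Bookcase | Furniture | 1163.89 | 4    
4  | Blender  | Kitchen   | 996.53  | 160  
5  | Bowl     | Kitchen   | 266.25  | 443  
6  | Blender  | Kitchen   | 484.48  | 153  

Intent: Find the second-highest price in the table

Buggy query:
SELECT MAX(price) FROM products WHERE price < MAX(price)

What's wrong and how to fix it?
Bug: The inner MAX is an aggregate inside WHERE, which is not allowed

Fix: Put the inner MAX in a scalar subquery

Corrected query:
SELECT MAX(price) FROM products WHERE price < (SELECT MAX(price) FROM products)

Result:
MAX(price)
----------
1273.95   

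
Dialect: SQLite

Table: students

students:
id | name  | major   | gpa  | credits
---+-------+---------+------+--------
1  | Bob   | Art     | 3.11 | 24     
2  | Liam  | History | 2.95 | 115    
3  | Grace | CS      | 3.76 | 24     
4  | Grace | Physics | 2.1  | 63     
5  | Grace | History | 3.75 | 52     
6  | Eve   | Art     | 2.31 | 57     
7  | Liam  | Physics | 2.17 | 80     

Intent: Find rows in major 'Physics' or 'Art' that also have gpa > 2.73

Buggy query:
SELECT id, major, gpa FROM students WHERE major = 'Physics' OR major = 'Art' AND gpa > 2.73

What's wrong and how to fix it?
Bug: AND binds tighter than OR, so this parses as major = 'Physics' OR (major = 'Art' AND gpa > 2.73)

Fix: Group the OR with parentheses (or use IN), then AND the threshold

Corrected query:
SELECT id, major, gpa FROM students WHERE (major = 'Physics' OR major = 'Art') AND gpa > 2.73

Result:
id | major | gpa 
---+-------+-----
1  | Art   | 3.11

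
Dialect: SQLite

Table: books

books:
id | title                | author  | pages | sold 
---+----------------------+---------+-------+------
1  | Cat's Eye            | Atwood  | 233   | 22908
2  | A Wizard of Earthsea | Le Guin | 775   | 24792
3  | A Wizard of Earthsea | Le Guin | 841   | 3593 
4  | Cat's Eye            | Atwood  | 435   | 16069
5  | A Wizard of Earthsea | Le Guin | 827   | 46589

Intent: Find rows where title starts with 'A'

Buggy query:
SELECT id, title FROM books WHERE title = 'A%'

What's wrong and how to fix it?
Bug: Wildcards only work with LIKE; '=' treats '%' as a literal character

Fix: Use LIKE for wildcard pattern matching

Corrected query:
SELECT id, title FROM books WHERE title LIKE 'A%'

Result:
id | title               
---+---------------------
2  | A Wizard of Earthsea
3  | A Wizard of Earthsea
5  | A Wizard of Earthsea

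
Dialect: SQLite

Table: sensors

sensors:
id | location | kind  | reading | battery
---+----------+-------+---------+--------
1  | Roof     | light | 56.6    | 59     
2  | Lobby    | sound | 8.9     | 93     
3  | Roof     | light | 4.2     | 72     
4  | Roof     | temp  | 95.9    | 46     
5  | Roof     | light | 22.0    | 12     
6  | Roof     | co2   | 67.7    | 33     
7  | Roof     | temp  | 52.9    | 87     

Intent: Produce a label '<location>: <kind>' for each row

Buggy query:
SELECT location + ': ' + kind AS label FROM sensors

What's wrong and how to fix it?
Bug: SQLite uses || for string concatenation; + coerces text to numbers (yielding 0)

Fix: Use the || operator for string concatenation

Corrected query:
SELECT location || ': ' || kind AS label FROM sensors

Result:
label       
------------
Roof: light 
Lobby: sound
Roof: light 
Roof: temp  
Roof: light 
Roof: co2   
Roof: temp  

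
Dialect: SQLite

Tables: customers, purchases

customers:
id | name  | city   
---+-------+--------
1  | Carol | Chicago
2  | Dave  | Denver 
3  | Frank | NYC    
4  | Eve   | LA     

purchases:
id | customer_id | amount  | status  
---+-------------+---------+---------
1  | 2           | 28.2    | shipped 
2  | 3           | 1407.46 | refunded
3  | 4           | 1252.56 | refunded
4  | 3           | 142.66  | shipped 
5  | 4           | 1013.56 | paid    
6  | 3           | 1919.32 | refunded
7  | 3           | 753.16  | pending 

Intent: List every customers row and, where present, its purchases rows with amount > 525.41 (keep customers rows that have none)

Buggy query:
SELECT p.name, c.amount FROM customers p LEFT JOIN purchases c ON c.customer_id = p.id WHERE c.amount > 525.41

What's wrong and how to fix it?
Bug: Filtering c.amount in WHERE discards the NULL rows produced by LEFT JOIN, turning it into an inner join

Fix: Move the right-table condition into the ON clause so unmatched parents are kept

Corrected query:
SELECT p.name, c.amount FROM customers p LEFT JOIN purchases c ON c.customer_id = p.id AND c.amount > 525.41

Result:
name  | amount 
------+--------
Carol | NULL   
Dave  | NULL   
Frank | 753.16 
Frank | 1407.46
Frank | 1919.32
Eve   | 1013.56
Eve   | 1252.56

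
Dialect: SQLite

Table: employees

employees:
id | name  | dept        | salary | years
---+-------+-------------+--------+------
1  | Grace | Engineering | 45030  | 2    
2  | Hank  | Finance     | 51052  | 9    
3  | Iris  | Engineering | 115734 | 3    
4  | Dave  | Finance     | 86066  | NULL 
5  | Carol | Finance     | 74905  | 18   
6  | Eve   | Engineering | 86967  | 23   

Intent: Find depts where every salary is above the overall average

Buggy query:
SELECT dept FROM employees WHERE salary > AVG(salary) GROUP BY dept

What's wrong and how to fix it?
Bug: AVG() is an aggregate; it can't sit directly in WHERE

Fix: Compute the overall average in a scalar subquery and compare each group's MIN against it in HAVING

Corrected query:
SELECT dept FROM employees GROUP BY dept HAVING MIN(salary) > (SELECT AVG(salary) FROM employees)

Result:
(no rows)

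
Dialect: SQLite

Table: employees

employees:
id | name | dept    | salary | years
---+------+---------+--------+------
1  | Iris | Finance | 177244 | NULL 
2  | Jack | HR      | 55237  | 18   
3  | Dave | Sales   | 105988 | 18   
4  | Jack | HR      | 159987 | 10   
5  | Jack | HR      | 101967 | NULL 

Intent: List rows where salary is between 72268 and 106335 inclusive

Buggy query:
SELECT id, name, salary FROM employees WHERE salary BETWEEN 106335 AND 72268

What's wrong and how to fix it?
Bug: The bounds are reversed; BETWEEN a AND b requires a <= b to match anything

Fix: Write BETWEEN 72268 AND 106335

Corrected query:
SELECT id, name, salary FROM employees WHERE salary BETWEEN 72268 AND 106335

Result:
id | name | salary
---+------+-------
3  | Dave | 105988
5  | Jack | 101967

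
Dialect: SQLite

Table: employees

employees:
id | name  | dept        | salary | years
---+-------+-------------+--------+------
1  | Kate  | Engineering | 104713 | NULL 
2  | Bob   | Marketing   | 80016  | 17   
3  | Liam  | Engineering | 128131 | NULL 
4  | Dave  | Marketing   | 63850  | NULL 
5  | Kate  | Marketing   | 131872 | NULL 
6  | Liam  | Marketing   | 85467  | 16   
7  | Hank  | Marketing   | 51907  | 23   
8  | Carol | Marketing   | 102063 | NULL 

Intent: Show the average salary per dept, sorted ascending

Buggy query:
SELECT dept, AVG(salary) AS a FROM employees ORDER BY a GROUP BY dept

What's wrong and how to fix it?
Bug: ORDER BY appears before GROUP BY; SQL clause order requires GROUP BY first

Fix: Reorder: SELECT … FROM … GROUP BY … ORDER BY …

Corrected query:
SELECT dept, AVG(salary) AS a FROM employees GROUP BY dept ORDER BY a

Result:
dept        | a      
------------+--------
Marketing   | 85862.5
Engineering | 116422 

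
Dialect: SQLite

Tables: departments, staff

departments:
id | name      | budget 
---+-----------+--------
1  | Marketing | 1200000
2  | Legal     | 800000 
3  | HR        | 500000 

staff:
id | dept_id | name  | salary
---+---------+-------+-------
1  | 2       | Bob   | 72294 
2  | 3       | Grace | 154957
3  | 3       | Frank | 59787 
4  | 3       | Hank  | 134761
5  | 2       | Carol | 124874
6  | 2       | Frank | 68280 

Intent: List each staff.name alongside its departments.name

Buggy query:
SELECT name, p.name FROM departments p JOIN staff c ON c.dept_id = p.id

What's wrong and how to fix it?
Bug: Both tables have a 'name' column; the unqualified reference is ambiguous

Fix: Prefix ambiguous columns with the table alias

Corrected query:
SELECT c.name, p.name FROM departments p JOIN staff c ON c.dept_id = p.id

Result:
name  | name 
------+------
Bob   | Legal
Grace | HR   
Frank | HR   
Hank  | HR   
Carol | Legal
Frank | Legal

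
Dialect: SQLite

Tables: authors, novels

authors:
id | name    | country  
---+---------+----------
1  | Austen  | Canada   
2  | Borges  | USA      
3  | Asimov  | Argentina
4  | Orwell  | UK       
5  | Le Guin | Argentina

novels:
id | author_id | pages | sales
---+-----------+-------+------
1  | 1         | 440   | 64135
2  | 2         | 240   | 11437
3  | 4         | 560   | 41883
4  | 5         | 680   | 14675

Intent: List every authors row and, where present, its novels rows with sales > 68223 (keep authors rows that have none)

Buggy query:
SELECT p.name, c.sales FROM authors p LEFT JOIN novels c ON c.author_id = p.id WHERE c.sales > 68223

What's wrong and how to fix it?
Bug: A WHERE condition on the right-hand table after LEFT JOIN drops unmatched parents

Fix: Put 'c.sales > 68223' in the JOIN's ON clause instead of WHERE

Corrected query:
SELECT p.name, c.sales FROM authors p LEFT JOIN novels c ON c.author_id = p.id AND c.sales > 68223

Result:
name    | sales
--------+------
Austen  | NULL 
Borges  | NULL 
Asimov  | NULL 
Orwell  | NULL 
Le Guin | NULL 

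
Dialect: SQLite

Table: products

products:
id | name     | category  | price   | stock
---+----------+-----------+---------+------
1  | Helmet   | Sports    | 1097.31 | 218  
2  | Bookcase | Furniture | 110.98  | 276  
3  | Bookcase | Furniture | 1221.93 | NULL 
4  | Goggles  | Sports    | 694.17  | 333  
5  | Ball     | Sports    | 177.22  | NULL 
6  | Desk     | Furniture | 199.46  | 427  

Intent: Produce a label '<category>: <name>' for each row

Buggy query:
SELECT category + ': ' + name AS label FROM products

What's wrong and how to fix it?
Bug: '+' is numeric addition; on text columns SQLite converts them to 0 instead of concatenating

Fix: Replace + with || to concatenate text

Corrected query:
SELECT category || ': ' || name AS label FROM products

Result:
label              
-------------------
Sports: Helmet     
Furniture: Bookcase
Furniture: Bookcase
Sports: Goggles    
Sports: Ball       
Furniture: Desk    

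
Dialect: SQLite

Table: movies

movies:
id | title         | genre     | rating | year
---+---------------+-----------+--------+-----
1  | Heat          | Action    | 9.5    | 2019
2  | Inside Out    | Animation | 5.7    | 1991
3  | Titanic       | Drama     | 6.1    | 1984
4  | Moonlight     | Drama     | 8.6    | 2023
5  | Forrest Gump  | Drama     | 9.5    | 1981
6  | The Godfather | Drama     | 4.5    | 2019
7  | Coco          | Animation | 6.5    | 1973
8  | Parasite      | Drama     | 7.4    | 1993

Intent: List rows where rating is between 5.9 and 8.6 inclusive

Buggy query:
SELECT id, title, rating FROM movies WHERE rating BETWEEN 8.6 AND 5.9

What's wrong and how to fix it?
Bug: The bounds are reversed; BETWEEN a AND b requires a <= b to match anything

Fix: Swap the bounds so the smaller value comes first

Corrected query:
SELECT id, title, rating FROM movies WHERE rating BETWEEN 5.9 AND 8.6

Result:
id | title     | rating
---+-----------+-------
3  | Titanic   | 6.1   
4  | Moonlight | 8.6   
7  | Coco      | 6.5   
8  | Parasite  | 7.4   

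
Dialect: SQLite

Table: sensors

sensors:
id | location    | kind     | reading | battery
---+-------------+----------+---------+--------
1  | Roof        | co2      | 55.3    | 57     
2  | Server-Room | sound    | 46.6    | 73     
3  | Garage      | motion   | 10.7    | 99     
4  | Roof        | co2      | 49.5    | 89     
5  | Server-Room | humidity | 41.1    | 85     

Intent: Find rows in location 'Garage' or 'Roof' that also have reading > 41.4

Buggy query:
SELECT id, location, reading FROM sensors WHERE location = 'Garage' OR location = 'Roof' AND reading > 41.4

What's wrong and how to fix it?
Bug: AND binds tighter than OR, so this parses as location = 'Garage' OR (location = 'Roof' AND reading > 41.4)

Fix: Group the OR with parentheses (or use IN), then AND the threshold

Corrected query:
SELECT id, location, reading FROM sensors WHERE (location = 'Garage' OR location = 'Roof') AND reading > 41.4

Result:
id | location | reading
---+----------+--------
1  | Roof     | 55.3   
4  | Roof     | 49.5   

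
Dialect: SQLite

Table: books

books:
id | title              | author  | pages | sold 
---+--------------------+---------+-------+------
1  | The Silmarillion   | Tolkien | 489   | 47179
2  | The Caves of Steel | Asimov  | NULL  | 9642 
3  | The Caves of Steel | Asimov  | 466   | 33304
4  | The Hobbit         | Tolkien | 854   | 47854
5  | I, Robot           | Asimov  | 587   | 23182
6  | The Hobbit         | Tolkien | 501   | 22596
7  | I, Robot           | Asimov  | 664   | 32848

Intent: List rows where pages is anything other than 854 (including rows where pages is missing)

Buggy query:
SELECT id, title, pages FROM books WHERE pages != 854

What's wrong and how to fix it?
Bug: Inequality against NULL is unknown, not true; rows with NULL are dropped

Fix: Add an explicit OR pages IS NULL to include the missing-value rows

Corrected query:
SELECT id, title, pages FROM books WHERE pages != 854 OR pages IS NULL

Result:
id | title              | pages
---+--------------------+------
1  | The Silmarillion   | 489  
2  | The Caves of Steel | NULL 
3  | The Caves of Steel | 466  
5  | I, Robot           | 587  
6  | The Hobbit         | 501  
7  | I, Robot           | 664  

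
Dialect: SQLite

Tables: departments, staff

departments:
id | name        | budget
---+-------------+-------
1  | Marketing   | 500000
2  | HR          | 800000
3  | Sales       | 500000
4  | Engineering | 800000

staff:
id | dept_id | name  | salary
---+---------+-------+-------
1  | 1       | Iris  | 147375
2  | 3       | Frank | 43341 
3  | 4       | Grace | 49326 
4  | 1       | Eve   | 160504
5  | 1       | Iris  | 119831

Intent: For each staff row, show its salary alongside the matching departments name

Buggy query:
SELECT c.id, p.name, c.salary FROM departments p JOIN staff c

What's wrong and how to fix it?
Bug: Missing join condition: each staff row is matched to all departments rows instead of just its own

Fix: Specify the join condition linking the foreign key to the parent id

Corrected query:
SELECT c.id, p.name, c.salary FROM departments p JOIN staff c ON c.dept_id = p.id

Result:
id | name        | salary
---+-------------+-------
1  | Marketing   | 147375
2  | Sales       | 43341 
3  | Engineering | 49326 
4  | Marketing   | 160504
5  | Marketing   | 119831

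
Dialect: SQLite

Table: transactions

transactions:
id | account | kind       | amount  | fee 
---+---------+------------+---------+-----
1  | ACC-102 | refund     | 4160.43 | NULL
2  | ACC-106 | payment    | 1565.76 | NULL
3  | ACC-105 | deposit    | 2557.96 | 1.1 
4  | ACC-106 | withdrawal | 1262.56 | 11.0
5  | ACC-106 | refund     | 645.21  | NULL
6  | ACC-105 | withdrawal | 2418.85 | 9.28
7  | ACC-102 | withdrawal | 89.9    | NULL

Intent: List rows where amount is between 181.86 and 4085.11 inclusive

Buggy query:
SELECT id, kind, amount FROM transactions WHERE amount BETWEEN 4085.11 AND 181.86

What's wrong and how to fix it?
Bug: BETWEEN expects the lower bound first; with 4085.11 AND 181.86 the range is empty

Fix: Swap the bounds so the smaller value comes first

Corrected query:
SELECT id, kind, amount FROM transactions WHERE amount BETWEEN 181.86 AND 4085.11

Result:
id | kind       | amount 
---+------------+--------
2  | payment    | 1565.76
3  | deposit    | 2557.96
4  | withdrawal | 1262.56
5  | refund     | 645.21 
6  | withdrawal | 2418.85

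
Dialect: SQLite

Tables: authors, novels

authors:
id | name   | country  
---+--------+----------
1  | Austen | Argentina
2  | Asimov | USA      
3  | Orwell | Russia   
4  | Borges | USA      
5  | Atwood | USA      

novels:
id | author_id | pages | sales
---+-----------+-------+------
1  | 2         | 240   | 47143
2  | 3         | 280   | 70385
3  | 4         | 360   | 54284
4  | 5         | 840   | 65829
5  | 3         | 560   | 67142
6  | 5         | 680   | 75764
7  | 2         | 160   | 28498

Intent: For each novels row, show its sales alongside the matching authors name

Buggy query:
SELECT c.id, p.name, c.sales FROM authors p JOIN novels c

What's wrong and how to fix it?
Bug: Missing join condition: each novels row is matched to all authors rows instead of just its own

Fix: Specify the join condition linking the foreign key to the parent id

Corrected query:
SELECT c.id, p.name, c.sales FROM authors p JOIN novels c ON c.author_id = p.id

Result:
id | name   | sales
---+--------+------
1  | Asimov | 47143
2  | Orwell | 70385
3  | Borges | 54284
4  | Atwood | 65829
5  | Orwell | 67142
6  | Atwood | 75764
7  | Asimov | 28498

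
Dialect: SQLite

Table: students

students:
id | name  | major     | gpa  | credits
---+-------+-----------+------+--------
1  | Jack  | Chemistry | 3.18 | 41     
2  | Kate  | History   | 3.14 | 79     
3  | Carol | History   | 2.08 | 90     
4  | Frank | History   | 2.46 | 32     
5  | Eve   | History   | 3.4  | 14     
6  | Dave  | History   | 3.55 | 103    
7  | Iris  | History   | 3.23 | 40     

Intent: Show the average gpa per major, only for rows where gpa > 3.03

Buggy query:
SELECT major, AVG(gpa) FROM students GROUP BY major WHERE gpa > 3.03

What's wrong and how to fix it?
Bug: Row-level WHERE must come before GROUP BY in the clause order

Fix: Place WHERE between FROM and GROUP BY

Corrected query:
SELECT major, AVG(gpa) FROM students WHERE gpa > 3.03 GROUP BY major

Result:
major     | AVG(gpa)
----------+---------
Chemistry | 3.18    
History   | 3.33    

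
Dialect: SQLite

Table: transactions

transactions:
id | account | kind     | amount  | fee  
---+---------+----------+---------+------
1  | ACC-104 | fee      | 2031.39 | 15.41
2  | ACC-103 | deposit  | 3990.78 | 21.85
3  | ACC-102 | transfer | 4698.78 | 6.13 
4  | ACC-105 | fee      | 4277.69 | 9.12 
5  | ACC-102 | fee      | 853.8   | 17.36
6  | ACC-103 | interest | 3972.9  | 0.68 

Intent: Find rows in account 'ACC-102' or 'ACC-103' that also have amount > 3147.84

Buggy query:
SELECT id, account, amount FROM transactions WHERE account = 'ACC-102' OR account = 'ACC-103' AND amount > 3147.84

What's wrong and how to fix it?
Bug: AND binds tighter than OR, so this parses as account = 'ACC-102' OR (account = 'ACC-103' AND amount > 3147.84)

Fix: Add parentheses around the OR so the AND applies to both alternatives

Corrected query:
SELECT id, account, amount FROM transactions WHERE (account = 'ACC-102' OR account = 'ACC-103') AND amount > 3147.84

Result:
id | account | amount 
---+---------+--------
2  | ACC-103 | 3990.78
3  | ACC-102 | 4698.78
6  | ACC-103 | 3972.9 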